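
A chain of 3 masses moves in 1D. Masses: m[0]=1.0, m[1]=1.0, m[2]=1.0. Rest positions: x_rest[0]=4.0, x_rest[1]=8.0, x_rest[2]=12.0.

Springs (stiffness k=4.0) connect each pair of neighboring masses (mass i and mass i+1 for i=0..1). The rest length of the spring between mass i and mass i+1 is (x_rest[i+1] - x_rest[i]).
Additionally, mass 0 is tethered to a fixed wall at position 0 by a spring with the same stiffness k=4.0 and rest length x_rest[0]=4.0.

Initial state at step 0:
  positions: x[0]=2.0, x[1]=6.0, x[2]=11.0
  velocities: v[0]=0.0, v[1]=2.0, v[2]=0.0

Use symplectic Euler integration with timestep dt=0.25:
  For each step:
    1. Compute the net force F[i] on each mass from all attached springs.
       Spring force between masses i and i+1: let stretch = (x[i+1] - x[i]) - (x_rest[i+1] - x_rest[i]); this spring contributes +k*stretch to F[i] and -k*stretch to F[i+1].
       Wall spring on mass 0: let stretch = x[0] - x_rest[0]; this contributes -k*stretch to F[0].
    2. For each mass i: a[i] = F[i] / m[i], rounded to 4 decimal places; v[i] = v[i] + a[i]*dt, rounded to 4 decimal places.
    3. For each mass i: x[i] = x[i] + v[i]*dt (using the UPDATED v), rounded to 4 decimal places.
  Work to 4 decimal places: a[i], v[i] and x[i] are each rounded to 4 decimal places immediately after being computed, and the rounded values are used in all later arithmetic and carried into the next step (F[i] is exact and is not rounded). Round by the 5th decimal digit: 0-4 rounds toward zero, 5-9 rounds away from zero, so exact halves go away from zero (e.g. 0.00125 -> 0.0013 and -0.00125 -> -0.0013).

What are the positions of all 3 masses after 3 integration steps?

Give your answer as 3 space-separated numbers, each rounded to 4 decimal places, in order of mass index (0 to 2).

Answer: 4.5156 7.8906 10.4844

Derivation:
Step 0: x=[2.0000 6.0000 11.0000] v=[0.0000 2.0000 0.0000]
Step 1: x=[2.5000 6.7500 10.7500] v=[2.0000 3.0000 -1.0000]
Step 2: x=[3.4375 7.4375 10.5000] v=[3.7500 2.7500 -1.0000]
Step 3: x=[4.5156 7.8906 10.4844] v=[4.3125 1.8125 -0.0625]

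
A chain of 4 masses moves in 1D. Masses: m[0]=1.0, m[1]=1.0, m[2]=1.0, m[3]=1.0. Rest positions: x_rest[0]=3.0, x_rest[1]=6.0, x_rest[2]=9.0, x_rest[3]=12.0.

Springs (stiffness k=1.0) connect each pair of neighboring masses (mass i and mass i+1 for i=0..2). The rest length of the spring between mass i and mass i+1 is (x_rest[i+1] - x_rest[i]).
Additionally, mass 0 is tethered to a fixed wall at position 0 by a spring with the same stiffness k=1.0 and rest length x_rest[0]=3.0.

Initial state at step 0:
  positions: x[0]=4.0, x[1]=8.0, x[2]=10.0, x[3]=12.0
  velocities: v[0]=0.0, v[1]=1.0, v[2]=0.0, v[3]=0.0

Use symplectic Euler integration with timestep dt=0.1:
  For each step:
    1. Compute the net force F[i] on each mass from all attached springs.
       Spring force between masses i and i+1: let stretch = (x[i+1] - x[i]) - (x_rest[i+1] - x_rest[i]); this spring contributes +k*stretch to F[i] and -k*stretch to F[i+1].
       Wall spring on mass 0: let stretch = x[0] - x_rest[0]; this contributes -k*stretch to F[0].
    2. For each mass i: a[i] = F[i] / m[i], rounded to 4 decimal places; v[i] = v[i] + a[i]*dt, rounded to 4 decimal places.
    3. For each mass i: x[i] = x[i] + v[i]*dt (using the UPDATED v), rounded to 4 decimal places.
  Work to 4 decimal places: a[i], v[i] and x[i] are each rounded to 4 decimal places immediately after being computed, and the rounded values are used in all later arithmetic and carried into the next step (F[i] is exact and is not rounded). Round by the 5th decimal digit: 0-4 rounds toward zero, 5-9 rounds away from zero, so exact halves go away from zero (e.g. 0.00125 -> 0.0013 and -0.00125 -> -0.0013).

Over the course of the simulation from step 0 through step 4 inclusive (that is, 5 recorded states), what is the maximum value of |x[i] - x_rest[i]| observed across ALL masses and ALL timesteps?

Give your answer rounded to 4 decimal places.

Answer: 2.1863

Derivation:
Step 0: x=[4.0000 8.0000 10.0000 12.0000] v=[0.0000 1.0000 0.0000 0.0000]
Step 1: x=[4.0000 8.0800 10.0000 12.0100] v=[0.0000 0.8000 0.0000 0.1000]
Step 2: x=[4.0008 8.1384 10.0009 12.0299] v=[0.0080 0.5840 0.0090 0.1990]
Step 3: x=[4.0030 8.1741 10.0035 12.0595] v=[0.0217 0.3565 0.0257 0.2961]
Step 4: x=[4.0069 8.1863 10.0083 12.0986] v=[0.0385 0.1223 0.0484 0.3905]
Max displacement = 2.1863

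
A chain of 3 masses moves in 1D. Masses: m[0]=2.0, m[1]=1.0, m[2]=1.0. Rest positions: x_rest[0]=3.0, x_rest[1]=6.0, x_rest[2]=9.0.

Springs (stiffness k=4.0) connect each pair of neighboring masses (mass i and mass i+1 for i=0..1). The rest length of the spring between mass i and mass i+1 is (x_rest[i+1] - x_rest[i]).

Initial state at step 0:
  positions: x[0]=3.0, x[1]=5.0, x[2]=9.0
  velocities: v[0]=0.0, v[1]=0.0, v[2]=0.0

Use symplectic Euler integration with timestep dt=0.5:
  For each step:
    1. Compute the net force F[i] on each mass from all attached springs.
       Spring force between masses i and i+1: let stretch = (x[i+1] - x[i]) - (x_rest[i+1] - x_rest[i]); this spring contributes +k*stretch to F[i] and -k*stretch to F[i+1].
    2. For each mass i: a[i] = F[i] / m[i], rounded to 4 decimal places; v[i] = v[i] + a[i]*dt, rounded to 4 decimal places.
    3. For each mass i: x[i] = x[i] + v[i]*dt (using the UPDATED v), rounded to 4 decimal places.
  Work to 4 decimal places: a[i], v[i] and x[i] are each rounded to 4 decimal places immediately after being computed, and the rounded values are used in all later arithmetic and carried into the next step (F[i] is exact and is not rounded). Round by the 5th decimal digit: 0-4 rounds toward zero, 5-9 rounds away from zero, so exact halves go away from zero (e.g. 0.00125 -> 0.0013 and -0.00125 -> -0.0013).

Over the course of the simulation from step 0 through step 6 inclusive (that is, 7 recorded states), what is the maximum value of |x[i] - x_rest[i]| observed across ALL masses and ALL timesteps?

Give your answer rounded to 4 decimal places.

Answer: 1.5312

Derivation:
Step 0: x=[3.0000 5.0000 9.0000] v=[0.0000 0.0000 0.0000]
Step 1: x=[2.5000 7.0000 8.0000] v=[-1.0000 4.0000 -2.0000]
Step 2: x=[2.7500 5.5000 9.0000] v=[0.5000 -3.0000 2.0000]
Step 3: x=[2.8750 4.7500 9.5000] v=[0.2500 -1.5000 1.0000]
Step 4: x=[2.4375 6.8750 8.2500] v=[-0.8750 4.2500 -2.5000]
Step 5: x=[2.7188 5.9375 8.6250] v=[0.5625 -1.8750 0.7500]
Step 6: x=[3.1094 4.4688 9.3125] v=[0.7812 -2.9374 1.3750]
Max displacement = 1.5312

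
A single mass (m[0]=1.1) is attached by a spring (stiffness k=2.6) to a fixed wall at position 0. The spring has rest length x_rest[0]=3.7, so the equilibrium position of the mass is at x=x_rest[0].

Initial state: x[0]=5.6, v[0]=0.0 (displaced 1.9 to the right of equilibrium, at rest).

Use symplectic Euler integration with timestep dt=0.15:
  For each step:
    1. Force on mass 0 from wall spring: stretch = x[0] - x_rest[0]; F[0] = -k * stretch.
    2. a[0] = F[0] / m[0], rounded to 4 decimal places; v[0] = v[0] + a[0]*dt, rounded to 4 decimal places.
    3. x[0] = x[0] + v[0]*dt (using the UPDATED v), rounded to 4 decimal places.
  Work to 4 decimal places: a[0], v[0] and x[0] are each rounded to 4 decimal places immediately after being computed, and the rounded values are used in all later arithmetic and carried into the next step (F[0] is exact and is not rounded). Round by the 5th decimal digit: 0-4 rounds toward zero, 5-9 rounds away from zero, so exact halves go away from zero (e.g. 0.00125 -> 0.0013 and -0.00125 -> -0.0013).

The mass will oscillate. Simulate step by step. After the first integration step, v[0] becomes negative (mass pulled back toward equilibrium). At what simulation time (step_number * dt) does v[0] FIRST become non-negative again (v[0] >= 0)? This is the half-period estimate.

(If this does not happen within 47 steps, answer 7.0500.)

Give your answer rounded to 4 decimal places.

Answer: 2.1000

Derivation:
Step 0: x=[5.6000] v=[0.0000]
Step 1: x=[5.4990] v=[-0.6736]
Step 2: x=[5.3023] v=[-1.3114]
Step 3: x=[5.0204] v=[-1.8795]
Step 4: x=[4.6683] v=[-2.3476]
Step 5: x=[4.2647] v=[-2.6909]
Step 6: x=[3.8310] v=[-2.8911]
Step 7: x=[3.3904] v=[-2.9375]
Step 8: x=[2.9662] v=[-2.8277]
Step 9: x=[2.5811] v=[-2.5675]
Step 10: x=[2.2555] v=[-2.1708]
Step 11: x=[2.0067] v=[-1.6587]
Step 12: x=[1.8479] v=[-1.0584]
Step 13: x=[1.7876] v=[-0.4017]
Step 14: x=[1.8290] v=[0.2763]
First v>=0 after going negative at step 14, time=2.1000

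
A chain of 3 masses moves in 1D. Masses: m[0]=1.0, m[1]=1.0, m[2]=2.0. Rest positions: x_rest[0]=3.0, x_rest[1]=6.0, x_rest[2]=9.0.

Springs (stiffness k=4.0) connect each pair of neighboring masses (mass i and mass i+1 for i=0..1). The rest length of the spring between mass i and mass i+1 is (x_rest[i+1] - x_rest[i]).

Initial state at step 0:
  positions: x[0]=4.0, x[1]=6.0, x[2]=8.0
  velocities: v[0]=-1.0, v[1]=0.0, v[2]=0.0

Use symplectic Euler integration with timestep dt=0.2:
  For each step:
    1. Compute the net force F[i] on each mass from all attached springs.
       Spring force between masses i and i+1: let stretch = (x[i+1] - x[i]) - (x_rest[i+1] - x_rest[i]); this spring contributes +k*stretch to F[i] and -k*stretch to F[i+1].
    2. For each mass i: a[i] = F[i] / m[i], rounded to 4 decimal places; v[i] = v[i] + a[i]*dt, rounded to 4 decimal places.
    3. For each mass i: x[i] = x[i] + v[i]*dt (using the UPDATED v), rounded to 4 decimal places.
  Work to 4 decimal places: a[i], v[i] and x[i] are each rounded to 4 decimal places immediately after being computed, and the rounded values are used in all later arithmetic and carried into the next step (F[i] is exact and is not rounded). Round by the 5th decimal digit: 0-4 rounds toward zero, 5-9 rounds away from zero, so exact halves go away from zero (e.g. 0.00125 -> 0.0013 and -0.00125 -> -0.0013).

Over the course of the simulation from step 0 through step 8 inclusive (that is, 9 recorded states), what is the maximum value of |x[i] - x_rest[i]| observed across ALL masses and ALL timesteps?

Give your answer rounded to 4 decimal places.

Step 0: x=[4.0000 6.0000 8.0000] v=[-1.0000 0.0000 0.0000]
Step 1: x=[3.6400 6.0000 8.0800] v=[-1.8000 0.0000 0.4000]
Step 2: x=[3.1776 5.9552 8.2336] v=[-2.3120 -0.2240 0.7680]
Step 3: x=[2.6796 5.8305 8.4449] v=[-2.4899 -0.6234 1.0566]
Step 4: x=[2.2058 5.6200 8.6871] v=[-2.3692 -1.0526 1.2108]
Step 5: x=[1.7982 5.3539 8.9239] v=[-2.0378 -1.3303 1.1840]
Step 6: x=[1.4796 5.0901 9.1151] v=[-1.5932 -1.3189 0.9560]
Step 7: x=[1.2586 4.8926 9.2243] v=[-1.1048 -0.9873 0.5460]
Step 8: x=[1.1391 4.8068 9.2270] v=[-0.5976 -0.4291 0.0133]
Max displacement = 1.8609

Answer: 1.8609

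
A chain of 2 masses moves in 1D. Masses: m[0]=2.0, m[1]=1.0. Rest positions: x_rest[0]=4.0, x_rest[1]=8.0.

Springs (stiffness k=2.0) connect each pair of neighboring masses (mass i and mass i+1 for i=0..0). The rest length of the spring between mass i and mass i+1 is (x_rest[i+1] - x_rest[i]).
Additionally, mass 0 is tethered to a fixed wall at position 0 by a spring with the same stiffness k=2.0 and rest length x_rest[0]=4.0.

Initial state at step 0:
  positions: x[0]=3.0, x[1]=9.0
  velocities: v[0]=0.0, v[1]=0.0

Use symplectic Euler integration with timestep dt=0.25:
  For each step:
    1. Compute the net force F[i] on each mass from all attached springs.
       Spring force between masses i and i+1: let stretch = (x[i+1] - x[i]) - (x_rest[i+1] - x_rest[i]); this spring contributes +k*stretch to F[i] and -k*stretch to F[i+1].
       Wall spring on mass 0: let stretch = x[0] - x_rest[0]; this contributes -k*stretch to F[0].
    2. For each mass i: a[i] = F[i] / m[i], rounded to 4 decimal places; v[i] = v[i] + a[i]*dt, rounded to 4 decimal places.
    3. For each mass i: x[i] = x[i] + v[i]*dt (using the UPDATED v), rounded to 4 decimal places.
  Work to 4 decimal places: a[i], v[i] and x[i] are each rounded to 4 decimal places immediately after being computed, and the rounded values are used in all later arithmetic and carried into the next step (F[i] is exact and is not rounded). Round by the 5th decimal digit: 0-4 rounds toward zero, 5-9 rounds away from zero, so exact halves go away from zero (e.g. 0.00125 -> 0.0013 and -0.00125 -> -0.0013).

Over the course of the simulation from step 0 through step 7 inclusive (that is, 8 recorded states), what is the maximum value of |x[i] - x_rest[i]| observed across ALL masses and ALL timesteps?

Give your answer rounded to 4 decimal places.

Step 0: x=[3.0000 9.0000] v=[0.0000 0.0000]
Step 1: x=[3.1875 8.7500] v=[0.7500 -1.0000]
Step 2: x=[3.5235 8.3047] v=[1.3438 -1.7813]
Step 3: x=[3.9381 7.7617] v=[1.6582 -2.1719]
Step 4: x=[4.3455 7.2408] v=[1.6296 -2.0837]
Step 5: x=[4.6623 6.8580] v=[1.2671 -1.5314]
Step 6: x=[4.8249 6.7007] v=[0.6505 -0.6293]
Step 7: x=[4.8032 6.8089] v=[-0.0868 0.4328]
Max displacement = 1.2993

Answer: 1.2993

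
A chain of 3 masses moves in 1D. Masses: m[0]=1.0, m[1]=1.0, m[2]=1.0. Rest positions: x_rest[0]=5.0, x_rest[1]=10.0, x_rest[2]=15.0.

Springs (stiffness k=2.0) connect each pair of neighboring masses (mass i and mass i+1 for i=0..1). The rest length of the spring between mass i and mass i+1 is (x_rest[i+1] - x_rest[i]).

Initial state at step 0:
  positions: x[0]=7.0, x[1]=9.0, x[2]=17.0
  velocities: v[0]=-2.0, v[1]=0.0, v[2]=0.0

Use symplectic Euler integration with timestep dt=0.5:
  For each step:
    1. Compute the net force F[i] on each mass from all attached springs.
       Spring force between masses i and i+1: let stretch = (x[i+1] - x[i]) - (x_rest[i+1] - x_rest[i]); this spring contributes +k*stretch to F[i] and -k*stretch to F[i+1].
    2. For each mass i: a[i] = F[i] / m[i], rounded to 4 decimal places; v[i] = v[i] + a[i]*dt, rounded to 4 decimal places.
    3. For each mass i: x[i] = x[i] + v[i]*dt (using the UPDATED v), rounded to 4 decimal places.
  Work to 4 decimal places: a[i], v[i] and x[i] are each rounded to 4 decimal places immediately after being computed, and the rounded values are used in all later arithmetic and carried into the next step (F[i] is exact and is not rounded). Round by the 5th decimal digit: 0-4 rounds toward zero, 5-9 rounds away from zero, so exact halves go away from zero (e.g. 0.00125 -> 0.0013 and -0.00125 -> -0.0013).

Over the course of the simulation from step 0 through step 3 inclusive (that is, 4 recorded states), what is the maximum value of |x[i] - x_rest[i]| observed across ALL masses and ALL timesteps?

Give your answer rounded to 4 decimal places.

Step 0: x=[7.0000 9.0000 17.0000] v=[-2.0000 0.0000 0.0000]
Step 1: x=[4.5000 12.0000 15.5000] v=[-5.0000 6.0000 -3.0000]
Step 2: x=[3.2500 13.0000 14.7500] v=[-2.5000 2.0000 -1.5000]
Step 3: x=[4.3750 10.0000 15.6250] v=[2.2500 -6.0000 1.7500]
Max displacement = 3.0000

Answer: 3.0000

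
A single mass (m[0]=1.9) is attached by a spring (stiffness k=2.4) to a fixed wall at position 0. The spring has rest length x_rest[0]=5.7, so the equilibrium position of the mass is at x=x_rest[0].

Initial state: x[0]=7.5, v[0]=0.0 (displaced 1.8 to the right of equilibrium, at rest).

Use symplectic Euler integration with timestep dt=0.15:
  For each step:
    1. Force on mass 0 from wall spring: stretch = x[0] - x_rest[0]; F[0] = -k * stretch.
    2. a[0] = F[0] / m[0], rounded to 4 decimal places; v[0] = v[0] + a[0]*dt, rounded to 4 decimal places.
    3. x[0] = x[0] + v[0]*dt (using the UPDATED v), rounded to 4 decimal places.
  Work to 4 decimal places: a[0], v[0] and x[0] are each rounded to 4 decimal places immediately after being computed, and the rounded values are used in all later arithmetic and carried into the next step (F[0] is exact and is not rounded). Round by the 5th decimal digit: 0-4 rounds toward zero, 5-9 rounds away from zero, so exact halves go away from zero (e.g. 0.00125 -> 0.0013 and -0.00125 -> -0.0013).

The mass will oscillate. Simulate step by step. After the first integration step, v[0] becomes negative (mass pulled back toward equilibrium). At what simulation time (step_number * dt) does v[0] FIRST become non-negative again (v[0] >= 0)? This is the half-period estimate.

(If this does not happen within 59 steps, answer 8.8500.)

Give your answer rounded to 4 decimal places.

Step 0: x=[7.5000] v=[0.0000]
Step 1: x=[7.4488] v=[-0.3411]
Step 2: x=[7.3479] v=[-0.6725]
Step 3: x=[7.2002] v=[-0.9847]
Step 4: x=[7.0099] v=[-1.2690]
Step 5: x=[6.7823] v=[-1.5172]
Step 6: x=[6.5240] v=[-1.7223]
Step 7: x=[6.2422] v=[-1.8784]
Step 8: x=[5.9450] v=[-1.9811]
Step 9: x=[5.6409] v=[-2.0275]
Step 10: x=[5.3385] v=[-2.0163]
Step 11: x=[5.0463] v=[-1.9478]
Step 12: x=[4.7727] v=[-1.8239]
Step 13: x=[4.5255] v=[-1.6482]
Step 14: x=[4.3116] v=[-1.4257]
Step 15: x=[4.1372] v=[-1.1626]
Step 16: x=[4.0072] v=[-0.8665]
Step 17: x=[3.9253] v=[-0.5458]
Step 18: x=[3.8939] v=[-0.2095]
Step 19: x=[3.9138] v=[0.1327]
First v>=0 after going negative at step 19, time=2.8500

Answer: 2.8500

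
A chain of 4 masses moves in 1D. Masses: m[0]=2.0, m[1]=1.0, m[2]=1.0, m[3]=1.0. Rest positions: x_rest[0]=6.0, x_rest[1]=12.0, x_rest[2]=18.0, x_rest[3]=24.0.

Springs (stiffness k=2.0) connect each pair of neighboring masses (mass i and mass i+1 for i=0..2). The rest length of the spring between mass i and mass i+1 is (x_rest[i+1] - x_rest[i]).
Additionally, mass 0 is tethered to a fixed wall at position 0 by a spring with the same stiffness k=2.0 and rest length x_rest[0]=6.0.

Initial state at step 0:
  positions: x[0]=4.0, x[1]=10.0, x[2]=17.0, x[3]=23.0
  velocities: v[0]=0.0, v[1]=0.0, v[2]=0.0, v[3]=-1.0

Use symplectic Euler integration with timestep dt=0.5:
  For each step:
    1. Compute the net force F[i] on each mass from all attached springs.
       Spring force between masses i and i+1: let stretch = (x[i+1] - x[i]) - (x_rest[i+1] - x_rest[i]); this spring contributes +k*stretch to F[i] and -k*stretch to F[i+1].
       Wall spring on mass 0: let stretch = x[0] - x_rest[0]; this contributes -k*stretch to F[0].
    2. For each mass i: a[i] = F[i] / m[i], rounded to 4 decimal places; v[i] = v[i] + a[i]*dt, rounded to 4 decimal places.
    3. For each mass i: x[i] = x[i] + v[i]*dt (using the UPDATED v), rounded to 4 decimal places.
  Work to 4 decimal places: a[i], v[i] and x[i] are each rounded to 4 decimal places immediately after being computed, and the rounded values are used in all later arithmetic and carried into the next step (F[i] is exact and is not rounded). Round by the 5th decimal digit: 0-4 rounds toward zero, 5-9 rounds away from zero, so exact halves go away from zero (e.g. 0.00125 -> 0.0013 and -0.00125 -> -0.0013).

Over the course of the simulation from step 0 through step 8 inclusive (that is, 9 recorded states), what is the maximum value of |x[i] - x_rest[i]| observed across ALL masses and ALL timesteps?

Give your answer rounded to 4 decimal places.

Step 0: x=[4.0000 10.0000 17.0000 23.0000] v=[0.0000 0.0000 0.0000 -1.0000]
Step 1: x=[4.5000 10.5000 16.5000 22.5000] v=[1.0000 1.0000 -1.0000 -1.0000]
Step 2: x=[5.3750 11.0000 16.0000 22.0000] v=[1.7500 1.0000 -1.0000 -1.0000]
Step 3: x=[6.3125 11.1875 16.0000 21.5000] v=[1.8750 0.3750 0.0000 -1.0000]
Step 4: x=[6.8907 11.3438 16.3438 21.2500] v=[1.1563 0.3125 0.6875 -0.5000]
Step 5: x=[6.8595 11.7735 16.6407 21.5469] v=[-0.0625 0.8594 0.5937 0.5938]
Step 6: x=[6.3419 12.1798 16.9571 22.3907] v=[-1.0353 0.8126 0.6327 1.6876]
Step 7: x=[5.6983 12.0558 17.6016 23.5177] v=[-1.2873 -0.2480 1.2890 2.2540]
Step 8: x=[5.2195 11.5260 18.4313 24.6867] v=[-0.9577 -1.0597 1.6593 2.3379]
Max displacement = 2.7500

Answer: 2.7500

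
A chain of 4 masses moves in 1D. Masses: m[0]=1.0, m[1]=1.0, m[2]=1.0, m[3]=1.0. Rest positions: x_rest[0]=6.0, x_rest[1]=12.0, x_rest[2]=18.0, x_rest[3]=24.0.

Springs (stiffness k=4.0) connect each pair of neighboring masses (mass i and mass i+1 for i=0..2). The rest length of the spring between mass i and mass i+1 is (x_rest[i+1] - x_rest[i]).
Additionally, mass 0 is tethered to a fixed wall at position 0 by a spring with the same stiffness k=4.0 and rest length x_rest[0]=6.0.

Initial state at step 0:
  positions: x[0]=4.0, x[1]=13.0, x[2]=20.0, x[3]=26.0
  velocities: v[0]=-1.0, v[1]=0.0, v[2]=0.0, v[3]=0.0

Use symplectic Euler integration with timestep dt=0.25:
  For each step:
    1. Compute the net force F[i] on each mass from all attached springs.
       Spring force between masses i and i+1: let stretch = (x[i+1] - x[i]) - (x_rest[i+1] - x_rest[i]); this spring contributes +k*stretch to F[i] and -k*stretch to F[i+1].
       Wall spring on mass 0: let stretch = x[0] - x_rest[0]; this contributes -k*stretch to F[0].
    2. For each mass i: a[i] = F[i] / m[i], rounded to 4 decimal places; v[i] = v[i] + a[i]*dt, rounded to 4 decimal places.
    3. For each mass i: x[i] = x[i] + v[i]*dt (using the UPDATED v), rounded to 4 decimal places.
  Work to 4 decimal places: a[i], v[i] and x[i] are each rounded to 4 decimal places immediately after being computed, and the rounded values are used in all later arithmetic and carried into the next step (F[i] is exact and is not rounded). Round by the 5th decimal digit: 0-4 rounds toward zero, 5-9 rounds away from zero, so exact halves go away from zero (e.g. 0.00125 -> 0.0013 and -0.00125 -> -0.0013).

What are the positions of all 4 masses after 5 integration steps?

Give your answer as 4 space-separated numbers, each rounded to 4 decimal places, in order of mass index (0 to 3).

Step 0: x=[4.0000 13.0000 20.0000 26.0000] v=[-1.0000 0.0000 0.0000 0.0000]
Step 1: x=[5.0000 12.5000 19.7500 26.0000] v=[4.0000 -2.0000 -1.0000 0.0000]
Step 2: x=[6.6250 11.9375 19.2500 25.9375] v=[6.5000 -2.2500 -2.0000 -0.2500]
Step 3: x=[7.9219 11.8750 18.5938 25.7031] v=[5.1875 -0.2500 -2.6250 -0.9375]
Step 4: x=[8.2266 12.5039 18.0352 25.1914] v=[1.2187 2.5157 -2.2345 -2.0468]
Step 5: x=[7.5440 13.4463 17.8828 24.3907] v=[-2.7306 3.7697 -0.6096 -3.2030]

Answer: 7.5440 13.4463 17.8828 24.3907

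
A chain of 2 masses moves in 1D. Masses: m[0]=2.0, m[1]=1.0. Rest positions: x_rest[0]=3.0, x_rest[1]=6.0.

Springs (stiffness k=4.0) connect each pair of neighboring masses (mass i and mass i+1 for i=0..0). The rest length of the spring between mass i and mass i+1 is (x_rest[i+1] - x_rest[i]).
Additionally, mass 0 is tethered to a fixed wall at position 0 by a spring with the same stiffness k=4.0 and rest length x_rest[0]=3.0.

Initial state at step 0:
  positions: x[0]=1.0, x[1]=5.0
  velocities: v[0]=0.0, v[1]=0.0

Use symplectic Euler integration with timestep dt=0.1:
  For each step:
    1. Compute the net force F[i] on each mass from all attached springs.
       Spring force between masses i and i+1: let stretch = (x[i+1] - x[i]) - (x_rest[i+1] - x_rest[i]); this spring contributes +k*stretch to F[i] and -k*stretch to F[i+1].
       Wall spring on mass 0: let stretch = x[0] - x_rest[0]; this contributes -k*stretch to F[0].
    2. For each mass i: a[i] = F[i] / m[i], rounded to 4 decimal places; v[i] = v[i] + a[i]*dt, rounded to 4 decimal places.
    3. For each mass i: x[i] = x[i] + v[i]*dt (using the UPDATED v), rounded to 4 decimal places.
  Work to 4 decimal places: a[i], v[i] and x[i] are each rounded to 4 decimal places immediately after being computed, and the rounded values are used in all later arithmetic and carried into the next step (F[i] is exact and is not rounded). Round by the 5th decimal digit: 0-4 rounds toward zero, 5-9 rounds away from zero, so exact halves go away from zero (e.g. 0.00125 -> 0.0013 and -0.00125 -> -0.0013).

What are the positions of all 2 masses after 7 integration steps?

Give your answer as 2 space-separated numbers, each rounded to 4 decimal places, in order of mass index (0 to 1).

Step 0: x=[1.0000 5.0000] v=[0.0000 0.0000]
Step 1: x=[1.0600 4.9600] v=[0.6000 -0.4000]
Step 2: x=[1.1768 4.8840] v=[1.1680 -0.7600]
Step 3: x=[1.3442 4.7797] v=[1.6741 -1.0429]
Step 4: x=[1.5534 4.6580] v=[2.0924 -1.2171]
Step 5: x=[1.7937 4.5321] v=[2.4026 -1.2589]
Step 6: x=[2.0529 4.4167] v=[2.5915 -1.1543]
Step 7: x=[2.3183 4.3267] v=[2.6537 -0.8998]

Answer: 2.3183 4.3267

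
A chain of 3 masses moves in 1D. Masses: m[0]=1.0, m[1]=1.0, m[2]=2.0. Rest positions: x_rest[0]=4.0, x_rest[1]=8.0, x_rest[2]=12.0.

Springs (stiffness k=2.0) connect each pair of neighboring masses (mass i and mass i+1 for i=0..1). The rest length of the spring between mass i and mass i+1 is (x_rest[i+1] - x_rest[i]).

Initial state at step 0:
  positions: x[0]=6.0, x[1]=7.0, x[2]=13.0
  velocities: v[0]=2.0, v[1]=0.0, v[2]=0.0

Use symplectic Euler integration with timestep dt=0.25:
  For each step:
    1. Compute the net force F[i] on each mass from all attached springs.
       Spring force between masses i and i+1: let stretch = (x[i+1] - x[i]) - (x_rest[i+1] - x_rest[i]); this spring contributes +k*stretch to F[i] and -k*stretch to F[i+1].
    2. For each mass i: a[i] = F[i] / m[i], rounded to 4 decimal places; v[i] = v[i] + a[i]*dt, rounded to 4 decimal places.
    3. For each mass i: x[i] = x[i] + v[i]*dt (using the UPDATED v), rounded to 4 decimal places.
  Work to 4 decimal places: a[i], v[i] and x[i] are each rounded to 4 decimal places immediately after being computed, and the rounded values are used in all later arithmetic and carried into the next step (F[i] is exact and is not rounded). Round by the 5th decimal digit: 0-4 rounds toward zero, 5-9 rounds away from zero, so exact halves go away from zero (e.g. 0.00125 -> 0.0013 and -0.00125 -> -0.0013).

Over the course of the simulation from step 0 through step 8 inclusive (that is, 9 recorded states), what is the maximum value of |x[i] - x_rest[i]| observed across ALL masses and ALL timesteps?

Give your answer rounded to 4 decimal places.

Step 0: x=[6.0000 7.0000 13.0000] v=[2.0000 0.0000 0.0000]
Step 1: x=[6.1250 7.6250 12.8750] v=[0.5000 2.5000 -0.5000]
Step 2: x=[5.9375 8.7188 12.6719] v=[-0.7500 4.3750 -0.8125]
Step 3: x=[5.5977 9.9590 12.4717] v=[-1.3594 4.9609 -0.8008]
Step 4: x=[5.3030 10.9682 12.3645] v=[-1.1788 4.0366 -0.4290]
Step 5: x=[5.2165 11.4438 12.4200] v=[-0.3462 1.9022 0.2219]
Step 6: x=[5.4084 11.2630 12.6645] v=[0.7675 -0.7234 0.9779]
Step 7: x=[5.8321 10.5255 13.0714] v=[1.6948 -2.9500 1.6275]
Step 8: x=[6.3425 9.5196 13.5692] v=[2.0415 -4.0238 1.9910]
Max displacement = 3.4438

Answer: 3.4438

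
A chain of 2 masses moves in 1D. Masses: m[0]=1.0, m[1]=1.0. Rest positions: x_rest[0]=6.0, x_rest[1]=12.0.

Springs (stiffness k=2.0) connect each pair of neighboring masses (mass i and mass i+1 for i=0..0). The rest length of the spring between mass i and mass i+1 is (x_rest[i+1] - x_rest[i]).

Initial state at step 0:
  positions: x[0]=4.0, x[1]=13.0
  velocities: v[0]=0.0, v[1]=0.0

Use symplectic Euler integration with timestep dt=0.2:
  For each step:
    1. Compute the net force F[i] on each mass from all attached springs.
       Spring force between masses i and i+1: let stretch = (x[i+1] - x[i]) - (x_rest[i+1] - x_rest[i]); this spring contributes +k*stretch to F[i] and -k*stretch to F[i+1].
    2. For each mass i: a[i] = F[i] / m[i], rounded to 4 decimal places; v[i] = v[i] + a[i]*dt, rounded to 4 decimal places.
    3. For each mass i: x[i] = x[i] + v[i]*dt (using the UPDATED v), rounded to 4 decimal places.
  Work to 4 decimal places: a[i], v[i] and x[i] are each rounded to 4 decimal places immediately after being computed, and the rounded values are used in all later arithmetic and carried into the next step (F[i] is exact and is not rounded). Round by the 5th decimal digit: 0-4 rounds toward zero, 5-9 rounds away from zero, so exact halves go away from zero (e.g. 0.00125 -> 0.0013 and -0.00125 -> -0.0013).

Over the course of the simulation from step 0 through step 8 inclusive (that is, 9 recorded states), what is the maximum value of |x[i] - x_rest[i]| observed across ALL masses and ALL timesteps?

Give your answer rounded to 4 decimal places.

Answer: 2.0197

Derivation:
Step 0: x=[4.0000 13.0000] v=[0.0000 0.0000]
Step 1: x=[4.2400 12.7600] v=[1.2000 -1.2000]
Step 2: x=[4.6816 12.3184] v=[2.2080 -2.2080]
Step 3: x=[5.2541 11.7459] v=[2.8627 -2.8627]
Step 4: x=[5.8660 11.1340] v=[3.0594 -3.0594]
Step 5: x=[6.4193 10.5807] v=[2.7666 -2.7666]
Step 6: x=[6.8255 10.1745] v=[2.0312 -2.0312]
Step 7: x=[7.0197 9.9803] v=[0.9708 -0.9708]
Step 8: x=[6.9707 10.0293] v=[-0.2450 0.2450]
Max displacement = 2.0197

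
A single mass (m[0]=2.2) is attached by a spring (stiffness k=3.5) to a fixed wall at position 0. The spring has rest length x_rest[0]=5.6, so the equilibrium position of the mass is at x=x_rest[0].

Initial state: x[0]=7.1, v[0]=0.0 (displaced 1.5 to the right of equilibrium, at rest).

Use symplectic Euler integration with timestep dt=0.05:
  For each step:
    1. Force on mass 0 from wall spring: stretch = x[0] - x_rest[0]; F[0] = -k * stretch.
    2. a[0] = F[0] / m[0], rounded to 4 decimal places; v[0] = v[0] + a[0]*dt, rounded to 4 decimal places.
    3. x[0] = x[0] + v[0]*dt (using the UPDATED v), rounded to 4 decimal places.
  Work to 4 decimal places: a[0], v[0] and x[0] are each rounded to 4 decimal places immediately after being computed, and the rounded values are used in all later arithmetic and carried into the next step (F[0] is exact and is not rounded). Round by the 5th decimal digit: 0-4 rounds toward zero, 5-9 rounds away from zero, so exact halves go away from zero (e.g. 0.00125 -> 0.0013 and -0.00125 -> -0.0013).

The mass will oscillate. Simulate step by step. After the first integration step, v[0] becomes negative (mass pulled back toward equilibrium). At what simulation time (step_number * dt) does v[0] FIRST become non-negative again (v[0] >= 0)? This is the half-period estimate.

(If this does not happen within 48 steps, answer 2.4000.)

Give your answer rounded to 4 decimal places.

Step 0: x=[7.1000] v=[0.0000]
Step 1: x=[7.0940] v=[-0.1193]
Step 2: x=[7.0821] v=[-0.2381]
Step 3: x=[7.0643] v=[-0.3560]
Step 4: x=[7.0407] v=[-0.4725]
Step 5: x=[7.0113] v=[-0.5871]
Step 6: x=[6.9763] v=[-0.6994]
Step 7: x=[6.9359] v=[-0.8089]
Step 8: x=[6.8901] v=[-0.9152]
Step 9: x=[6.8392] v=[-1.0178]
Step 10: x=[6.7834] v=[-1.1164]
Step 11: x=[6.7229] v=[-1.2105]
Step 12: x=[6.6579] v=[-1.2998]
Step 13: x=[6.5887] v=[-1.3840]
Step 14: x=[6.5156] v=[-1.4626]
Step 15: x=[6.4388] v=[-1.5354]
Step 16: x=[6.3587] v=[-1.6021]
Step 17: x=[6.2756] v=[-1.6625]
Step 18: x=[6.1898] v=[-1.7162]
Step 19: x=[6.1016] v=[-1.7631]
Step 20: x=[6.0115] v=[-1.8030]
Step 21: x=[5.9197] v=[-1.8357]
Step 22: x=[5.8266] v=[-1.8611]
Step 23: x=[5.7326] v=[-1.8791]
Step 24: x=[5.6381] v=[-1.8897]
Step 25: x=[5.5435] v=[-1.8927]
Step 26: x=[5.4491] v=[-1.8882]
Step 27: x=[5.3553] v=[-1.8762]
Step 28: x=[5.2625] v=[-1.8567]
Step 29: x=[5.1710] v=[-1.8299]
Step 30: x=[5.0812] v=[-1.7958]
Step 31: x=[4.9935] v=[-1.7545]
Step 32: x=[4.9082] v=[-1.7063]
Step 33: x=[4.8256] v=[-1.6513]
Step 34: x=[4.7461] v=[-1.5897]
Step 35: x=[4.6700] v=[-1.5218]
Step 36: x=[4.5976] v=[-1.4478]
Step 37: x=[4.5292] v=[-1.3681]
Step 38: x=[4.4651] v=[-1.2829]
Step 39: x=[4.4055] v=[-1.1926]
Step 40: x=[4.3506] v=[-1.0976]
Step 41: x=[4.3007] v=[-0.9982]
Step 42: x=[4.2560] v=[-0.8948]
Step 43: x=[4.2166] v=[-0.7879]
Step 44: x=[4.1827] v=[-0.6779]
Step 45: x=[4.1544] v=[-0.5652]
Step 46: x=[4.1319] v=[-0.4502]
Step 47: x=[4.1152] v=[-0.3334]
Step 48: x=[4.1044] v=[-0.2153]
v[0] did not become non-negative within 48 steps; using fallback time=2.4000

Answer: 2.4000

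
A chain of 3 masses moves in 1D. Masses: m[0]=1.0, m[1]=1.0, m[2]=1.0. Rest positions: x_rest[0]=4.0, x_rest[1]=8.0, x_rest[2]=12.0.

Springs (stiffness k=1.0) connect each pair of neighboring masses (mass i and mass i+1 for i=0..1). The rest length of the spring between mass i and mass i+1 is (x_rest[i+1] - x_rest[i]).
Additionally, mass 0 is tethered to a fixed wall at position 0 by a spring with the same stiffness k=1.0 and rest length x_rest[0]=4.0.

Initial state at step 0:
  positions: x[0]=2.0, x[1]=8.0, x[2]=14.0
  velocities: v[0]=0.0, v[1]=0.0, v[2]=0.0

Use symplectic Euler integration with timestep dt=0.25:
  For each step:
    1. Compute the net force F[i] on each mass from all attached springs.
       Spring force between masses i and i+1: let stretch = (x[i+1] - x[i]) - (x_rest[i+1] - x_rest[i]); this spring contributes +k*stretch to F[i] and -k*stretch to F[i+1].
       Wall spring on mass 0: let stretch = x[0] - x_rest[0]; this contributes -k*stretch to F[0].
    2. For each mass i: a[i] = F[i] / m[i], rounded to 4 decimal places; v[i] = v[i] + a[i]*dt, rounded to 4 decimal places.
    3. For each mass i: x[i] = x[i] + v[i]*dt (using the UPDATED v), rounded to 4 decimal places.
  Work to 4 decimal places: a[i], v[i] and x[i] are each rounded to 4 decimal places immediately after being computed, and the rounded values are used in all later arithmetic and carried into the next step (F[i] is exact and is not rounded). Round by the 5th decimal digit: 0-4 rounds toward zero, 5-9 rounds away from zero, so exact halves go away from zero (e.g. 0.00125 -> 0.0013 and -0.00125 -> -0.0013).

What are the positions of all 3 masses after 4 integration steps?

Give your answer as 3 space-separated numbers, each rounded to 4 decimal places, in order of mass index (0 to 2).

Step 0: x=[2.0000 8.0000 14.0000] v=[0.0000 0.0000 0.0000]
Step 1: x=[2.2500 8.0000 13.8750] v=[1.0000 0.0000 -0.5000]
Step 2: x=[2.7188 8.0078 13.6328] v=[1.8750 0.0313 -0.9688]
Step 3: x=[3.3482 8.0366 13.2890] v=[2.5176 0.1153 -1.3751]
Step 4: x=[4.0614 8.1007 12.8670] v=[2.8527 0.2563 -1.6882]

Answer: 4.0614 8.1007 12.8670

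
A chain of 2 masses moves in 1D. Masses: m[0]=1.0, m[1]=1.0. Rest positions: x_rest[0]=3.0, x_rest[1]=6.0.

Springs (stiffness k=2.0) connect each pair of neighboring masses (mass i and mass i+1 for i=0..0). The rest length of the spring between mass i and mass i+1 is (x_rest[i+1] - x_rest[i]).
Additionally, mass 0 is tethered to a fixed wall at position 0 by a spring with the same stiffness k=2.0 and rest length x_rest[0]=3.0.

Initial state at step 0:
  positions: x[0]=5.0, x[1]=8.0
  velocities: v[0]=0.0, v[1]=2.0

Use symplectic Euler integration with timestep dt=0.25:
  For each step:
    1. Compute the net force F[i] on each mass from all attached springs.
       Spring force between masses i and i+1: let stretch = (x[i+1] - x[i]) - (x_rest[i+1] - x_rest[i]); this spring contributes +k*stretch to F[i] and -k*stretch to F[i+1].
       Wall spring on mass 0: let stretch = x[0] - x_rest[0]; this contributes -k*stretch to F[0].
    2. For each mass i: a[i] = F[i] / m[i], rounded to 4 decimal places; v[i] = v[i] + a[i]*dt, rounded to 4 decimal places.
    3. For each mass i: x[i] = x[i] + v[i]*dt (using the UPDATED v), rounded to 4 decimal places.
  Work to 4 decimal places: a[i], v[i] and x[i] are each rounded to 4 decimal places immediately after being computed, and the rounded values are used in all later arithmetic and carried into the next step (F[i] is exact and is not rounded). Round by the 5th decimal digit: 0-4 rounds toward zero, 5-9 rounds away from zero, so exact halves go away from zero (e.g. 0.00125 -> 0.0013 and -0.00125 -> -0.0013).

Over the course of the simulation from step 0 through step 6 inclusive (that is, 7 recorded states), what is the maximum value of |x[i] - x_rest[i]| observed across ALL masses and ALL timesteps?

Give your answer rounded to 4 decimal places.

Answer: 3.1212

Derivation:
Step 0: x=[5.0000 8.0000] v=[0.0000 2.0000]
Step 1: x=[4.7500 8.5000] v=[-1.0000 2.0000]
Step 2: x=[4.3750 8.9063] v=[-1.5000 1.6250]
Step 3: x=[4.0195 9.1212] v=[-1.4219 0.8594]
Step 4: x=[3.7993 9.0733] v=[-0.8808 -0.1915]
Step 5: x=[3.7634 8.7412] v=[-0.1435 -1.3285]
Step 6: x=[3.8793 8.1619] v=[0.4637 -2.3174]
Max displacement = 3.1212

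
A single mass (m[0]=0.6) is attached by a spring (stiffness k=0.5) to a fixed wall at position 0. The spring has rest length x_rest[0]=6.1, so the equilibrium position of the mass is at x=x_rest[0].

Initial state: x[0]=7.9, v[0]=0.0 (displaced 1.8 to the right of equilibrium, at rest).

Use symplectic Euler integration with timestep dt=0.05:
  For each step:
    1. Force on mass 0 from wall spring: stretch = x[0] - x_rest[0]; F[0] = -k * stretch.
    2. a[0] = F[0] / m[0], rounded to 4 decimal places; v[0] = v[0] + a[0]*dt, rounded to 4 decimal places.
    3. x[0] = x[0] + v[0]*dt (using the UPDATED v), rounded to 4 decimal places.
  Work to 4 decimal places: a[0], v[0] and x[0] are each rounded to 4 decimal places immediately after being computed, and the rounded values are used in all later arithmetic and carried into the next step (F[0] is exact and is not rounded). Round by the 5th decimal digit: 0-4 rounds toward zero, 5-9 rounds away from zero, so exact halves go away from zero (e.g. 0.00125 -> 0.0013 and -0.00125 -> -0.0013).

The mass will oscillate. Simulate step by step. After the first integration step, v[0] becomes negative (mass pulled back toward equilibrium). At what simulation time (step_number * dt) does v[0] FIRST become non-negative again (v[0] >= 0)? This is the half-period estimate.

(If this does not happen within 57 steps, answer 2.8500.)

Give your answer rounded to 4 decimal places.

Step 0: x=[7.9000] v=[0.0000]
Step 1: x=[7.8963] v=[-0.0750]
Step 2: x=[7.8888] v=[-0.1498]
Step 3: x=[7.8776] v=[-0.2243]
Step 4: x=[7.8627] v=[-0.2984]
Step 5: x=[7.8441] v=[-0.3718]
Step 6: x=[7.8219] v=[-0.4445]
Step 7: x=[7.7961] v=[-0.5162]
Step 8: x=[7.7668] v=[-0.5869]
Step 9: x=[7.7340] v=[-0.6564]
Step 10: x=[7.6978] v=[-0.7245]
Step 11: x=[7.6582] v=[-0.7911]
Step 12: x=[7.6154] v=[-0.8560]
Step 13: x=[7.5694] v=[-0.9191]
Step 14: x=[7.5204] v=[-0.9803]
Step 15: x=[7.4684] v=[-1.0395]
Step 16: x=[7.4136] v=[-1.0965]
Step 17: x=[7.3560] v=[-1.1512]
Step 18: x=[7.2958] v=[-1.2035]
Step 19: x=[7.2331] v=[-1.2533]
Step 20: x=[7.1681] v=[-1.3005]
Step 21: x=[7.1009] v=[-1.3450]
Step 22: x=[7.0316] v=[-1.3867]
Step 23: x=[6.9603] v=[-1.4255]
Step 24: x=[6.8872] v=[-1.4613]
Step 25: x=[6.8125] v=[-1.4941]
Step 26: x=[6.7363] v=[-1.5238]
Step 27: x=[6.6588] v=[-1.5503]
Step 28: x=[6.5801] v=[-1.5736]
Step 29: x=[6.5004] v=[-1.5936]
Step 30: x=[6.4199] v=[-1.6103]
Step 31: x=[6.3387] v=[-1.6236]
Step 32: x=[6.2570] v=[-1.6335]
Step 33: x=[6.1750] v=[-1.6400]
Step 34: x=[6.0928] v=[-1.6431]
Step 35: x=[6.0107] v=[-1.6428]
Step 36: x=[5.9287] v=[-1.6391]
Step 37: x=[5.8471] v=[-1.6320]
Step 38: x=[5.7660] v=[-1.6215]
Step 39: x=[5.6856] v=[-1.6076]
Step 40: x=[5.6061] v=[-1.5903]
Step 41: x=[5.5276] v=[-1.5697]
Step 42: x=[5.4503] v=[-1.5459]
Step 43: x=[5.3744] v=[-1.5188]
Step 44: x=[5.3000] v=[-1.4886]
Step 45: x=[5.2272] v=[-1.4553]
Step 46: x=[5.1563] v=[-1.4189]
Step 47: x=[5.0873] v=[-1.3796]
Step 48: x=[5.0204] v=[-1.3374]
Step 49: x=[4.9558] v=[-1.2924]
Step 50: x=[4.8936] v=[-1.2447]
Step 51: x=[4.8339] v=[-1.1944]
Step 52: x=[4.7768] v=[-1.1416]
Step 53: x=[4.7225] v=[-1.0865]
Step 54: x=[4.6710] v=[-1.0291]
Step 55: x=[4.6225] v=[-0.9696]
Step 56: x=[4.5771] v=[-0.9080]
Step 57: x=[4.5349] v=[-0.8445]
v[0] did not become non-negative within 57 steps; using fallback time=2.8500

Answer: 2.8500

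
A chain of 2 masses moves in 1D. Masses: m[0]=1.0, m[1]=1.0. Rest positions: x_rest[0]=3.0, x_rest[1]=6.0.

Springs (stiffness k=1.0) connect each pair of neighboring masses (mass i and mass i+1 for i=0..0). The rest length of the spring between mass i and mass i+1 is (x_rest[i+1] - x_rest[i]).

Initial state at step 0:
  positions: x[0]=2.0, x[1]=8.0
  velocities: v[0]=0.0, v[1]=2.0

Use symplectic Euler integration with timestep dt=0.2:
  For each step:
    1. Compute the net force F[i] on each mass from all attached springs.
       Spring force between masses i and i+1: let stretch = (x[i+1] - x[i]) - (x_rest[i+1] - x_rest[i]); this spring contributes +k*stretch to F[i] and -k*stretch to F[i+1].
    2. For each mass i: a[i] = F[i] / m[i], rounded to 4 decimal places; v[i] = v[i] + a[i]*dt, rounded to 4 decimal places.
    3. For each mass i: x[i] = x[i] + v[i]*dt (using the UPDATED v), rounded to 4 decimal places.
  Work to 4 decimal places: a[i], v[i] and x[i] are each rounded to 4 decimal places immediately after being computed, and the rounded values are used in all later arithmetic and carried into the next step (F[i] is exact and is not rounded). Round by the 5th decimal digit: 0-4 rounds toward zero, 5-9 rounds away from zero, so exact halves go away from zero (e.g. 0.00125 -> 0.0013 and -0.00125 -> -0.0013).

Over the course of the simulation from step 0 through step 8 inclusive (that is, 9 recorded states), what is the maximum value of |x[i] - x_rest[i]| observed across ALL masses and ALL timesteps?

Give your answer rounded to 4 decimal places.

Answer: 2.6832

Derivation:
Step 0: x=[2.0000 8.0000] v=[0.0000 2.0000]
Step 1: x=[2.1200 8.2800] v=[0.6000 1.4000]
Step 2: x=[2.3664 8.4336] v=[1.2320 0.7680]
Step 3: x=[2.7355 8.4645] v=[1.8454 0.1546]
Step 4: x=[3.2137 8.3863] v=[2.3912 -0.3912]
Step 5: x=[3.7788 8.2212] v=[2.8257 -0.8257]
Step 6: x=[4.4016 7.9984] v=[3.1142 -1.1142]
Step 7: x=[5.0483 7.7517] v=[3.2336 -1.2336]
Step 8: x=[5.6832 7.5168] v=[3.1743 -1.1743]
Max displacement = 2.6832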